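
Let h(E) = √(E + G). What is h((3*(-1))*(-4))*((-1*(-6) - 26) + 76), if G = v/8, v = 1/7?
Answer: 2*√9422 ≈ 194.13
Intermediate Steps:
v = ⅐ ≈ 0.14286
G = 1/56 (G = (⅐)/8 = (⅐)*(⅛) = 1/56 ≈ 0.017857)
h(E) = √(1/56 + E) (h(E) = √(E + 1/56) = √(1/56 + E))
h((3*(-1))*(-4))*((-1*(-6) - 26) + 76) = (√(14 + 784*((3*(-1))*(-4)))/28)*((-1*(-6) - 26) + 76) = (√(14 + 784*(-3*(-4)))/28)*((6 - 26) + 76) = (√(14 + 784*12)/28)*(-20 + 76) = (√(14 + 9408)/28)*56 = (√9422/28)*56 = 2*√9422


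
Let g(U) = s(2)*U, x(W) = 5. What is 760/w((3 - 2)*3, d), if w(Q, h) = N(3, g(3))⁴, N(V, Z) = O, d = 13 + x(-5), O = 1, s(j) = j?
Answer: 760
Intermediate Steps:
g(U) = 2*U
d = 18 (d = 13 + 5 = 18)
N(V, Z) = 1
w(Q, h) = 1 (w(Q, h) = 1⁴ = 1)
760/w((3 - 2)*3, d) = 760/1 = 760*1 = 760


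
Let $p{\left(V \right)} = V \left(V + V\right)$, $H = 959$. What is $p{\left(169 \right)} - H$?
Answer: $56163$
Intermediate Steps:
$p{\left(V \right)} = 2 V^{2}$ ($p{\left(V \right)} = V 2 V = 2 V^{2}$)
$p{\left(169 \right)} - H = 2 \cdot 169^{2} - 959 = 2 \cdot 28561 - 959 = 57122 - 959 = 56163$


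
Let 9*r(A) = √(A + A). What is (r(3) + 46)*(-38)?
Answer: -1748 - 38*√6/9 ≈ -1758.3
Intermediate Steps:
r(A) = √2*√A/9 (r(A) = √(A + A)/9 = √(2*A)/9 = (√2*√A)/9 = √2*√A/9)
(r(3) + 46)*(-38) = (√2*√3/9 + 46)*(-38) = (√6/9 + 46)*(-38) = (46 + √6/9)*(-38) = -1748 - 38*√6/9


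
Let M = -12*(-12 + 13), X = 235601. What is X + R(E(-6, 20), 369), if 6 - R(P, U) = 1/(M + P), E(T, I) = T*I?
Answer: 31100125/132 ≈ 2.3561e+5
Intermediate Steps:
E(T, I) = I*T
M = -12 (M = -12*1 = -12)
R(P, U) = 6 - 1/(-12 + P)
X + R(E(-6, 20), 369) = 235601 + (-73 + 6*(20*(-6)))/(-12 + 20*(-6)) = 235601 + (-73 + 6*(-120))/(-12 - 120) = 235601 + (-73 - 720)/(-132) = 235601 - 1/132*(-793) = 235601 + 793/132 = 31100125/132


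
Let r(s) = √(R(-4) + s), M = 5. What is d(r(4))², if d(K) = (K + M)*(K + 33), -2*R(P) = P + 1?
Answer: 148049/4 + 6479*√22 ≈ 67402.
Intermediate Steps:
R(P) = -½ - P/2 (R(P) = -(P + 1)/2 = -(1 + P)/2 = -½ - P/2)
r(s) = √(3/2 + s) (r(s) = √((-½ - ½*(-4)) + s) = √((-½ + 2) + s) = √(3/2 + s))
d(K) = (5 + K)*(33 + K) (d(K) = (K + 5)*(K + 33) = (5 + K)*(33 + K))
d(r(4))² = (165 + (√(6 + 4*4)/2)² + 38*(√(6 + 4*4)/2))² = (165 + (√(6 + 16)/2)² + 38*(√(6 + 16)/2))² = (165 + (√22/2)² + 38*(√22/2))² = (165 + 11/2 + 19*√22)² = (341/2 + 19*√22)²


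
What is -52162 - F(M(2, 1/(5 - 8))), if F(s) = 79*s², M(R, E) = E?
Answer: -469537/9 ≈ -52171.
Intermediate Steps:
-52162 - F(M(2, 1/(5 - 8))) = -52162 - 79*(1/(5 - 8))² = -52162 - 79*(1/(-3))² = -52162 - 79*(-⅓)² = -52162 - 79/9 = -469537/9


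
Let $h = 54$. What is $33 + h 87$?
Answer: $4731$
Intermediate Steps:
$33 + h 87 = 33 + 54 \cdot 87 = 33 + 4698 = 4731$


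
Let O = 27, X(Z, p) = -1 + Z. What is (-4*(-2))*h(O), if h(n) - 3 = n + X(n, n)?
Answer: 448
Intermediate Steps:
h(n) = 2 + 2*n (h(n) = 3 + (n + (-1 + n)) = 3 + (-1 + 2*n) = 2 + 2*n)
(-4*(-2))*h(O) = (-4*(-2))*(2 + 2*27) = 8*(2 + 54) = 8*56 = 448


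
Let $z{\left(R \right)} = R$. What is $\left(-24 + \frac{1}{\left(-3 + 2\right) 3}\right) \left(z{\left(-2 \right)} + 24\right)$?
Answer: $- \frac{1606}{3} \approx -535.33$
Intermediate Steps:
$\left(-24 + \frac{1}{\left(-3 + 2\right) 3}\right) \left(z{\left(-2 \right)} + 24\right) = \left(-24 + \frac{1}{\left(-3 + 2\right) 3}\right) \left(-2 + 24\right) = \left(-24 + \frac{1}{\left(-1\right) 3}\right) 22 = \left(-24 + \frac{1}{-3}\right) 22 = \left(-24 - \frac{1}{3}\right) 22 = \left(- \frac{73}{3}\right) 22 = - \frac{1606}{3}$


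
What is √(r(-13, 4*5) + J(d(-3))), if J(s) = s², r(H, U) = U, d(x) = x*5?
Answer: 7*√5 ≈ 15.652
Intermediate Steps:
d(x) = 5*x
√(r(-13, 4*5) + J(d(-3))) = √(4*5 + (5*(-3))²) = √(20 + (-15)²) = √(20 + 225) = √245 = 7*√5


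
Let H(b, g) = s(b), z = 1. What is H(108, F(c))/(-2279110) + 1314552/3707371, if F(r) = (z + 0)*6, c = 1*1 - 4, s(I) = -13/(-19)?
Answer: 56924115369857/160540620076390 ≈ 0.35458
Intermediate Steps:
s(I) = 13/19 (s(I) = -13*(-1/19) = 13/19)
c = -3 (c = 1 - 4 = -3)
F(r) = 6 (F(r) = (1 + 0)*6 = 1*6 = 6)
H(b, g) = 13/19
H(108, F(c))/(-2279110) + 1314552/3707371 = (13/19)/(-2279110) + 1314552/3707371 = (13/19)*(-1/2279110) + 1314552*(1/3707371) = -13/43303090 + 1314552/3707371 = 56924115369857/160540620076390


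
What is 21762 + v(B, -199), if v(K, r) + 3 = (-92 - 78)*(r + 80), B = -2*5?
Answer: 41989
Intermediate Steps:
B = -10
v(K, r) = -13603 - 170*r (v(K, r) = -3 + (-92 - 78)*(r + 80) = -3 - 170*(80 + r) = -3 + (-13600 - 170*r) = -13603 - 170*r)
21762 + v(B, -199) = 21762 + (-13603 - 170*(-199)) = 21762 + (-13603 + 33830) = 21762 + 20227 = 41989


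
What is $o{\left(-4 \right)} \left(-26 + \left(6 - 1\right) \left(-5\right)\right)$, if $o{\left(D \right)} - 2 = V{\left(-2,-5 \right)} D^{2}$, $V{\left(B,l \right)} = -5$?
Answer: $3978$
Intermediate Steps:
$o{\left(D \right)} = 2 - 5 D^{2}$
$o{\left(-4 \right)} \left(-26 + \left(6 - 1\right) \left(-5\right)\right) = \left(2 - 5 \left(-4\right)^{2}\right) \left(-26 + \left(6 - 1\right) \left(-5\right)\right) = \left(2 - 80\right) \left(-26 + 5 \left(-5\right)\right) = \left(2 - 80\right) \left(-26 - 25\right) = \left(-78\right) \left(-51\right) = 3978$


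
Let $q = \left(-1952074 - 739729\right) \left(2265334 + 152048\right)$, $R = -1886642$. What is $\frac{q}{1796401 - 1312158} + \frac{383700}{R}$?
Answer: $- \frac{6138299378096936016}{456796591003} \approx -1.3438 \cdot 10^{7}$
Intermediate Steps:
$q = -6507116119746$ ($q = \left(-2691803\right) 2417382 = -6507116119746$)
$\frac{q}{1796401 - 1312158} + \frac{383700}{R} = - \frac{6507116119746}{1796401 - 1312158} + \frac{383700}{-1886642} = - \frac{6507116119746}{1796401 - 1312158} + 383700 \left(- \frac{1}{1886642}\right) = - \frac{6507116119746}{1796401 - 1312158} - \frac{191850}{943321} = - \frac{6507116119746}{484243} - \frac{191850}{943321} = - \frac{6138299378096936016}{456796591003}$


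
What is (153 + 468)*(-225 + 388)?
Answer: 101223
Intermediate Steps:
(153 + 468)*(-225 + 388) = 621*163 = 101223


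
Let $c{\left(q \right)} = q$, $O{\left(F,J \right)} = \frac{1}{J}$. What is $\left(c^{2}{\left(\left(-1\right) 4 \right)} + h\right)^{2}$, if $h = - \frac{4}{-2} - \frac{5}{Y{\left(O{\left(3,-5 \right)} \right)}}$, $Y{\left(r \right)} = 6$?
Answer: $\frac{10609}{36} \approx 294.69$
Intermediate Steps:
$h = \frac{7}{6}$ ($h = - \frac{4}{-2} - \frac{5}{6} = \left(-4\right) \left(- \frac{1}{2}\right) - \frac{5}{6} = 2 - \frac{5}{6} = \frac{7}{6} \approx 1.1667$)
$\left(c^{2}{\left(\left(-1\right) 4 \right)} + h\right)^{2} = \left(\left(\left(-1\right) 4\right)^{2} + \frac{7}{6}\right)^{2} = \left(\left(-4\right)^{2} + \frac{7}{6}\right)^{2} = \left(16 + \frac{7}{6}\right)^{2} = \left(\frac{103}{6}\right)^{2} = \frac{10609}{36}$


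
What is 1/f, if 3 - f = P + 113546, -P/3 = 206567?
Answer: 1/506158 ≈ 1.9757e-6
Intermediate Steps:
P = -619701 (P = -3*206567 = -619701)
f = 506158 (f = 3 - (-619701 + 113546) = 3 - 1*(-506155) = 3 + 506155 = 506158)
1/f = 1/506158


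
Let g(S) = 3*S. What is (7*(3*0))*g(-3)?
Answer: 0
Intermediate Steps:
(7*(3*0))*g(-3) = (7*(3*0))*(3*(-3)) = (7*0)*(-9) = 0*(-9) = 0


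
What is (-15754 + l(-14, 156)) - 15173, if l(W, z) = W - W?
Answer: -30927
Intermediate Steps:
l(W, z) = 0
(-15754 + l(-14, 156)) - 15173 = (-15754 + 0) - 15173 = -15754 - 15173 = -30927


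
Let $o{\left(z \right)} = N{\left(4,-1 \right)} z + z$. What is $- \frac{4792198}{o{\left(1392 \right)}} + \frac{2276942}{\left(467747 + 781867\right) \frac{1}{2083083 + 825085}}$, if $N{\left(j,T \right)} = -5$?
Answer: $\frac{3072981689229415}{579820896} \approx 5.2999 \cdot 10^{6}$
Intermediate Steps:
$o{\left(z \right)} = - 4 z$ ($o{\left(z \right)} = - 5 z + z = - 4 z$)
$- \frac{4792198}{o{\left(1392 \right)}} + \frac{2276942}{\left(467747 + 781867\right) \frac{1}{2083083 + 825085}} = - \frac{4792198}{\left(-4\right) 1392} + \frac{2276942}{\left(467747 + 781867\right) \frac{1}{2083083 + 825085}} = - \frac{4792198}{-5568} + \frac{2276942}{1249614 \cdot \frac{1}{2908168}} = \left(-4792198\right) \left(- \frac{1}{5568}\right) + \frac{2276942}{1249614 \cdot \frac{1}{2908168}} = \frac{2396099}{2784} + \frac{2276942}{\frac{624807}{1454084}} = \frac{2396099}{2784} + 2276942 \cdot \frac{1454084}{624807} = \frac{2396099}{2784} + \frac{3310864931128}{624807} = \frac{3072981689229415}{579820896}$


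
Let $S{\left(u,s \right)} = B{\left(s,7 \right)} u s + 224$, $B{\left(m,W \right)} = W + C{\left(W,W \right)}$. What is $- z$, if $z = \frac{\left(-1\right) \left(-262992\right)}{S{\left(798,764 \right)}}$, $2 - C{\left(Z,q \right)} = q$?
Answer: $- \frac{16437}{76223} \approx -0.21564$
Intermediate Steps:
$C{\left(Z,q \right)} = 2 - q$
$B{\left(m,W \right)} = 2$ ($B{\left(m,W \right)} = W - \left(-2 + W\right) = 2$)
$S{\left(u,s \right)} = 224 + 2 s u$ ($S{\left(u,s \right)} = 2 u s + 224 = 2 s u + 224 = 224 + 2 s u$)
$z = \frac{16437}{76223}$ ($z = \frac{\left(-1\right) \left(-262992\right)}{224 + 2 \cdot 764 \cdot 798} = \frac{262992}{224 + 1219344} = \frac{262992}{1219568} = 262992 \cdot \frac{1}{1219568} = \frac{16437}{76223} \approx 0.21564$)
$- z = \left(-1\right) \frac{16437}{76223} = - \frac{16437}{76223}$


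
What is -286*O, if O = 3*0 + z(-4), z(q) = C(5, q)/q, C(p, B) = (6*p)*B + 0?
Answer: -8580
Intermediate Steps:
C(p, B) = 6*B*p (C(p, B) = 6*B*p + 0 = 6*B*p)
z(q) = 30 (z(q) = (6*q*5)/q = (30*q)/q = 30)
O = 30 (O = 3*0 + 30 = 0 + 30 = 30)
-286*O = -286*30 = -8580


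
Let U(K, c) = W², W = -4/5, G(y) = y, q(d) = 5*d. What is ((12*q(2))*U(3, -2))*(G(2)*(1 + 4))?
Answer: 768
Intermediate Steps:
W = -⅘ (W = -4*⅕ = -⅘ ≈ -0.80000)
U(K, c) = 16/25 (U(K, c) = (-⅘)² = 16/25)
((12*q(2))*U(3, -2))*(G(2)*(1 + 4)) = ((12*(5*2))*(16/25))*(2*(1 + 4)) = ((12*10)*(16/25))*(2*5) = (120*(16/25))*10 = (384/5)*10 = 768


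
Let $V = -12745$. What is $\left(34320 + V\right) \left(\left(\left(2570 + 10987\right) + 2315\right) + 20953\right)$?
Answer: $794499375$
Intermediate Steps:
$\left(34320 + V\right) \left(\left(\left(2570 + 10987\right) + 2315\right) + 20953\right) = \left(34320 - 12745\right) \left(\left(\left(2570 + 10987\right) + 2315\right) + 20953\right) = 21575 \left(\left(13557 + 2315\right) + 20953\right) = 21575 \left(15872 + 20953\right) = 21575 \cdot 36825 = 794499375$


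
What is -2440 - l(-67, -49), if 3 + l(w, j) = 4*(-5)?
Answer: -2417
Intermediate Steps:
l(w, j) = -23 (l(w, j) = -3 + 4*(-5) = -3 - 20 = -23)
-2440 - l(-67, -49) = -2440 - 1*(-23) = -2440 + 23 = -2417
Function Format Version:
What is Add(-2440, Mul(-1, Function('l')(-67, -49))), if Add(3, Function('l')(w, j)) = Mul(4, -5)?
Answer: -2417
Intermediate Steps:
Function('l')(w, j) = -23 (Function('l')(w, j) = Add(-3, Mul(4, -5)) = Add(-3, -20) = -23)
Add(-2440, Mul(-1, Function('l')(-67, -49))) = Add(-2440, Mul(-1, -23)) = Add(-2440, 23) = -2417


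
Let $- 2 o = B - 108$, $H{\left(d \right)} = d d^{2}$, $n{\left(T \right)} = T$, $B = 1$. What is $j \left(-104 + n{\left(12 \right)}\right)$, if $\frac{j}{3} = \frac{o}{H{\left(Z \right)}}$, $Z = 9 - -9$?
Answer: $- \frac{2461}{972} \approx -2.5319$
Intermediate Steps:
$Z = 18$ ($Z = 9 + 9 = 18$)
$H{\left(d \right)} = d^{3}$
$o = \frac{107}{2}$ ($o = - \frac{1 - 108}{2} = \left(- \frac{1}{2}\right) \left(-107\right) = \frac{107}{2} \approx 53.5$)
$j = \frac{107}{3888}$ ($j = 3 \frac{107}{2 \cdot 18^{3}} = 3 \frac{107}{2 \cdot 5832} = 3 \cdot \frac{107}{2} \cdot \frac{1}{5832} = 3 \cdot \frac{107}{11664} = \frac{107}{3888} \approx 0.027521$)
$j \left(-104 + n{\left(12 \right)}\right) = \frac{107 \left(-104 + 12\right)}{3888} = \frac{107}{3888} \left(-92\right) = - \frac{2461}{972}$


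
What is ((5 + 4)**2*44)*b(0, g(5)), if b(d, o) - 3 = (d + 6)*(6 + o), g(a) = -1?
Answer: 117612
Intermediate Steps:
b(d, o) = 3 + (6 + d)*(6 + o) (b(d, o) = 3 + (d + 6)*(6 + o) = 3 + (6 + d)*(6 + o))
((5 + 4)**2*44)*b(0, g(5)) = ((5 + 4)**2*44)*(39 + 6*0 + 6*(-1) + 0*(-1)) = (9**2*44)*(39 + 0 - 6 + 0) = (81*44)*33 = 3564*33 = 117612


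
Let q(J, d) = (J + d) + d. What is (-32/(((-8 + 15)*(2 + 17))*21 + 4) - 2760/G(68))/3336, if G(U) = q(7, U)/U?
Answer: -65618192/166787907 ≈ -0.39342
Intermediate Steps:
q(J, d) = J + 2*d
G(U) = (7 + 2*U)/U
(-32/(((-8 + 15)*(2 + 17))*21 + 4) - 2760/G(68))/3336 = (-32/(((-8 + 15)*(2 + 17))*21 + 4) - 2760/(2 + 7/68))/3336 = (-32/((7*19)*21 + 4) - 2760/(2 + 7*(1/68)))*(1/3336) = (-32/(133*21 + 4) - 2760/(2 + 7/68))*(1/3336) = (-32/(2793 + 4) - 2760/143/68)*(1/3336) = (-32/2797 - 2760*68/143)*(1/3336) = (-32*1/2797 - 187680/143)*(1/3336) = (-32/2797 - 187680/143)*(1/3336) = -524945536/399971*1/3336 = -65618192/166787907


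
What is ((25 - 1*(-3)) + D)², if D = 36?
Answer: 4096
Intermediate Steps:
((25 - 1*(-3)) + D)² = ((25 - 1*(-3)) + 36)² = ((25 + 3) + 36)² = (28 + 36)² = 64² = 4096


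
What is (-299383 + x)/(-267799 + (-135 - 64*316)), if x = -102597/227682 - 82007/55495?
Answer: 1260930738656753/1213645863169740 ≈ 1.0390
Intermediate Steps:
x = -8121712763/4211737530 (x = -102597*1/227682 - 82007*1/55495 = -34199/75894 - 82007/55495 = -8121712763/4211737530 ≈ -1.9284)
(-299383 + x)/(-267799 + (-135 - 64*316)) = (-299383 - 8121712763/4211737530)/(-267799 + (-135 - 64*316)) = -1260930738656753/(4211737530*(-267799 + (-135 - 20224))) = -1260930738656753/(4211737530*(-267799 - 20359)) = -1260930738656753/4211737530/(-288158) = -1260930738656753/4211737530*(-1/288158) = 1260930738656753/1213645863169740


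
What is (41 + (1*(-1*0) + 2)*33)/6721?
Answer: 107/6721 ≈ 0.015920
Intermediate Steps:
(41 + (1*(-1*0) + 2)*33)/6721 = (41 + (1*0 + 2)*33)*(1/6721) = (41 + (0 + 2)*33)*(1/6721) = (41 + 2*33)*(1/6721) = (41 + 66)*(1/6721) = 107*(1/6721) = 107/6721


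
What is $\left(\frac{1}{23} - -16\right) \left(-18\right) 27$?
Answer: $- \frac{179334}{23} \approx -7797.1$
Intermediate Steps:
$\left(\frac{1}{23} - -16\right) \left(-18\right) 27 = \left(\frac{1}{23} + 16\right) \left(-18\right) 27 = \frac{369}{23} \left(-18\right) 27 = \left(- \frac{6642}{23}\right) 27 = - \frac{179334}{23}$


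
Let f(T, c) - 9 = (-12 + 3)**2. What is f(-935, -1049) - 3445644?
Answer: -3445554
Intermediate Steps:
f(T, c) = 90 (f(T, c) = 9 + (-12 + 3)**2 = 9 + (-9)**2 = 9 + 81 = 90)
f(-935, -1049) - 3445644 = 90 - 3445644 = -3445554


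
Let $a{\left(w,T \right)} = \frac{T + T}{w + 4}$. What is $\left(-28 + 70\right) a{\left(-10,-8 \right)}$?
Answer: $112$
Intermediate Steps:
$a{\left(w,T \right)} = \frac{2 T}{4 + w}$
$\left(-28 + 70\right) a{\left(-10,-8 \right)} = \left(-28 + 70\right) 2 \left(-8\right) \frac{1}{4 - 10} = 42 \cdot 2 \left(-8\right) \frac{1}{-6} = 42 \cdot 2 \left(-8\right) \left(- \frac{1}{6}\right) = 42 \cdot \frac{8}{3} = 112$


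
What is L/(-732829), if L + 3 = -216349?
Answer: 216352/732829 ≈ 0.29523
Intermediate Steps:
L = -216352 (L = -3 - 216349 = -216352)
L/(-732829) = -216352/(-732829) = -216352*(-1/732829) = 216352/732829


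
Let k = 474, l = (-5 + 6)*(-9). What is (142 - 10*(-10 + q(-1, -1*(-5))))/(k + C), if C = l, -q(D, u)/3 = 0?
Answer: 242/465 ≈ 0.52043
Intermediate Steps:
q(D, u) = 0 (q(D, u) = -3*0 = 0)
l = -9 (l = 1*(-9) = -9)
C = -9
(142 - 10*(-10 + q(-1, -1*(-5))))/(k + C) = (142 - 10*(-10 + 0))/(474 - 9) = (142 - 10*(-10))/465 = (142 + 100)*(1/465) = 242*(1/465) = 242/465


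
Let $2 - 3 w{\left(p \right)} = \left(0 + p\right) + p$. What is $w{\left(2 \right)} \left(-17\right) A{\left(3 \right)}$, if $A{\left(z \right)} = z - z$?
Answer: $0$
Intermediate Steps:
$A{\left(z \right)} = 0$
$w{\left(p \right)} = \frac{2}{3} - \frac{2 p}{3}$ ($w{\left(p \right)} = \frac{2}{3} - \frac{\left(0 + p\right) + p}{3} = \frac{2}{3} - \frac{p + p}{3} = \frac{2}{3} - \frac{2 p}{3}$)
$w{\left(2 \right)} \left(-17\right) A{\left(3 \right)} = \left(\frac{2}{3} - \frac{4}{3}\right) \left(-17\right) 0 = \left(- \frac{2}{3}\right) \left(-17\right) 0 = \frac{34}{3} \cdot 0 = 0$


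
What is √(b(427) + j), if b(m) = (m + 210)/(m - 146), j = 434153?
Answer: √34281334030/281 ≈ 658.90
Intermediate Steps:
b(m) = (210 + m)/(-146 + m)
√(b(427) + j) = √((210 + 427)/(-146 + 427) + 434153) = √(637/281 + 434153) = √(121997630/281) = √34281334030/281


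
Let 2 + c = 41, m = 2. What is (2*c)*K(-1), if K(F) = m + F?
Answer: 78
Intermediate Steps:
c = 39 (c = -2 + 41 = 39)
K(F) = 2 + F
(2*c)*K(-1) = (2*39)*(2 - 1) = 78*1 = 78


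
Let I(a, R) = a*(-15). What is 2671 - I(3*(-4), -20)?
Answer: 2491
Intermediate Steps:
I(a, R) = -15*a
2671 - I(3*(-4), -20) = 2671 - (-15)*3*(-4) = 2671 - (-15)*(-12) = 2671 - 1*180 = 2671 - 180 = 2491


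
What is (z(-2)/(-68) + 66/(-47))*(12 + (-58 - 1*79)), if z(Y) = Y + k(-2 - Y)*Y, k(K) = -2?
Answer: 286375/1598 ≈ 179.21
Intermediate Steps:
z(Y) = -Y (z(Y) = Y - 2*Y = -Y)
(z(-2)/(-68) + 66/(-47))*(12 + (-58 - 1*79)) = (-1*(-2)/(-68) + 66/(-47))*(12 + (-58 - 1*79)) = (2*(-1/68) + 66*(-1/47))*(12 + (-58 - 79)) = (-1/34 - 66/47)*(12 - 137) = -2291/1598*(-125) = 286375/1598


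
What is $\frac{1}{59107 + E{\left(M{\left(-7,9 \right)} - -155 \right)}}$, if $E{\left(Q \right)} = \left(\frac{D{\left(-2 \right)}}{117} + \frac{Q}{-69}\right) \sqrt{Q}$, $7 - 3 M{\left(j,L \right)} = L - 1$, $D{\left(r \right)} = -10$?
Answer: $\frac{1284066652401}{75897309428799091} + \frac{67404168 \sqrt{87}}{75897309428799091} \approx 1.6927 \cdot 10^{-5}$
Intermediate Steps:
$M{\left(j,L \right)} = \frac{8}{3} - \frac{L}{3}$ ($M{\left(j,L \right)} = \frac{7}{3} - \frac{L - 1}{3} = \frac{7}{3} - \frac{-1 + L}{3} = \frac{7}{3} - \left(- \frac{1}{3} + \frac{L}{3}\right) = \frac{8}{3} - \frac{L}{3}$)
$E{\left(Q \right)} = \sqrt{Q} \left(- \frac{10}{117} - \frac{Q}{69}\right)$ ($E{\left(Q \right)} = \left(- \frac{10}{117} + \frac{Q}{-69}\right) \sqrt{Q} = \left(\left(-10\right) \frac{1}{117} + Q \left(- \frac{1}{69}\right)\right) \sqrt{Q} = \left(- \frac{10}{117} - \frac{Q}{69}\right) \sqrt{Q} = \sqrt{Q} \left(- \frac{10}{117} - \frac{Q}{69}\right)$)
$\frac{1}{59107 + E{\left(M{\left(-7,9 \right)} - -155 \right)}} = \frac{1}{59107 + \frac{\sqrt{\left(\frac{8}{3} - 3\right) - -155} \left(-230 - 39 \left(\left(\frac{8}{3} - 3\right) - -155\right)\right)}{2691}} = \frac{1}{59107 + \frac{\sqrt{\left(\frac{8}{3} - 3\right) + 155} \left(-230 - 39 \left(\left(\frac{8}{3} - 3\right) + 155\right)\right)}{2691}} = \frac{1}{59107 + \frac{\sqrt{- \frac{1}{3} + 155} \left(-230 - 39 \left(- \frac{1}{3} + 155\right)\right)}{2691}} = \frac{1}{59107 + \frac{\sqrt{\frac{464}{3}} \left(-230 - 6032\right)}{2691}} = \frac{1}{59107 + \frac{\frac{4 \sqrt{87}}{3} \left(-230 - 6032\right)}{2691}} = \frac{1}{59107 + \frac{1}{2691} \frac{4 \sqrt{87}}{3} \left(-6262\right)} = \frac{1}{59107 - \frac{25048 \sqrt{87}}{8073}}$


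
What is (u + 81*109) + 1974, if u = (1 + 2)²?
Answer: 10812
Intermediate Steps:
u = 9 (u = 3² = 9)
(u + 81*109) + 1974 = (9 + 81*109) + 1974 = (9 + 8829) + 1974 = 8838 + 1974 = 10812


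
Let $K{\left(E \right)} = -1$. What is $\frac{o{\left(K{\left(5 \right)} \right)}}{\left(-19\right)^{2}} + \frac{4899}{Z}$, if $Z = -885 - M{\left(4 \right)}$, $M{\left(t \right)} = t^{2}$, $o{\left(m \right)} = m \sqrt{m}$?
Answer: $- \frac{4899}{901} - \frac{i}{361} \approx -5.4373 - 0.0027701 i$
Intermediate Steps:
$o{\left(m \right)} = m^{\frac{3}{2}}$
$Z = -901$ ($Z = -885 - 4^{2} = -885 - 16 = -901$)
$\frac{o{\left(K{\left(5 \right)} \right)}}{\left(-19\right)^{2}} + \frac{4899}{Z} = \frac{\left(-1\right)^{\frac{3}{2}}}{\left(-19\right)^{2}} + \frac{4899}{-901} = \frac{\left(-1\right) i}{361} + 4899 \left(- \frac{1}{901}\right) = - i \frac{1}{361} - \frac{4899}{901} = - \frac{i}{361} - \frac{4899}{901} = - \frac{4899}{901} - \frac{i}{361}$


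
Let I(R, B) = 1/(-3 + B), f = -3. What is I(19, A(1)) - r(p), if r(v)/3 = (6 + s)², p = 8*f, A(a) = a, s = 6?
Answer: -865/2 ≈ -432.50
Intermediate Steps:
p = -24 (p = 8*(-3) = -24)
r(v) = 432 (r(v) = 3*(6 + 6)² = 3*12² = 3*144 = 432)
I(19, A(1)) - r(p) = 1/(-3 + 1) - 1*432 = 1/(-2) - 432 = -½ - 432 = -865/2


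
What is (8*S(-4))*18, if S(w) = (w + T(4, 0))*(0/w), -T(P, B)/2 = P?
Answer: 0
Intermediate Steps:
T(P, B) = -2*P
S(w) = 0 (S(w) = (w - 2*4)*(0/w) = (w - 8)*0 = (-8 + w)*0 = 0)
(8*S(-4))*18 = (8*0)*18 = 0*18 = 0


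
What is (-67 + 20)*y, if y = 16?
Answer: -752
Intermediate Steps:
(-67 + 20)*y = (-67 + 20)*16 = -47*16 = -752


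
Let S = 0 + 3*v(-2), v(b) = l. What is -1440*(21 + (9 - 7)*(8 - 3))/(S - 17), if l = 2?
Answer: 44640/11 ≈ 4058.2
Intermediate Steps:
v(b) = 2
S = 6 (S = 0 + 3*2 = 0 + 6 = 6)
-1440*(21 + (9 - 7)*(8 - 3))/(S - 17) = -1440*(21 + (9 - 7)*(8 - 3))/(6 - 17) = -1440*(21 + 2*5)/(-11) = -1440*(21 + 10)*(-1)/11 = -44640*(-1)/11 = -1440*(-31/11) = 44640/11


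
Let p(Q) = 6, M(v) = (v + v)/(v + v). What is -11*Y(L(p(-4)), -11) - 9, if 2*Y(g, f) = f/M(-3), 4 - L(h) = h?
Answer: 103/2 ≈ 51.500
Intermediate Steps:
M(v) = 1 (M(v) = (2*v)/((2*v)) = (2*v)*(1/(2*v)) = 1)
L(h) = 4 - h
Y(g, f) = f/2 (Y(g, f) = (f/1)/2 = (f*1)/2 = f/2)
-11*Y(L(p(-4)), -11) - 9 = -11*(-11)/2 - 9 = -11*(-11/2) - 9 = 121/2 - 9 = 103/2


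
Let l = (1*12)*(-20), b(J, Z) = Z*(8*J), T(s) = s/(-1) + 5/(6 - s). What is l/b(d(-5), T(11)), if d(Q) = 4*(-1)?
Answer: -5/8 ≈ -0.62500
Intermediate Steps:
d(Q) = -4
T(s) = -s + 5/(6 - s) (T(s) = s*(-1) + 5/(6 - s) = -s + 5/(6 - s))
b(J, Z) = 8*J*Z
l = -240 (l = 12*(-20) = -240)
l/b(d(-5), T(11)) = -240*(-(-6 + 11)/(32*(-5 - 1*11**2 + 6*11))) = -240*(-5/(32*(-5 - 1*121 + 66))) = -240*(-5/(32*(-5 - 121 + 66))) = -240/(8*(-4)*((1/5)*(-60))) = -240/(8*(-4)*(-12)) = -240/384 = -240*1/384 = -5/8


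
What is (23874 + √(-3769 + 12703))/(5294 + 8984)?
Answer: 11937/7139 + √8934/14278 ≈ 1.6787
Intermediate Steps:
(23874 + √(-3769 + 12703))/(5294 + 8984) = (23874 + √8934)/14278 = (23874 + √8934)*(1/14278) = 11937/7139 + √8934/14278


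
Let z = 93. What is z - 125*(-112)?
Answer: 14093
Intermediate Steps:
z - 125*(-112) = 93 - 125*(-112) = 93 + 14000 = 14093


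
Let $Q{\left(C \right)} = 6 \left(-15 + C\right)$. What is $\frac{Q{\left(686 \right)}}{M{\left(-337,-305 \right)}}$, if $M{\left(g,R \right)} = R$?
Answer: $- \frac{66}{5} \approx -13.2$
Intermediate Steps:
$Q{\left(C \right)} = -90 + 6 C$
$\frac{Q{\left(686 \right)}}{M{\left(-337,-305 \right)}} = \frac{-90 + 6 \cdot 686}{-305} = \left(-90 + 4116\right) \left(- \frac{1}{305}\right) = 4026 \left(- \frac{1}{305}\right) = - \frac{66}{5}$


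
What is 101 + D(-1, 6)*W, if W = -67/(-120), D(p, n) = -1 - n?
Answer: 11651/120 ≈ 97.092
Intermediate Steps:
W = 67/120 (W = -67*(-1/120) = 67/120 ≈ 0.55833)
101 + D(-1, 6)*W = 101 + (-1 - 1*6)*(67/120) = 101 + (-1 - 6)*(67/120) = 101 - 7*67/120 = 101 - 469/120 = 11651/120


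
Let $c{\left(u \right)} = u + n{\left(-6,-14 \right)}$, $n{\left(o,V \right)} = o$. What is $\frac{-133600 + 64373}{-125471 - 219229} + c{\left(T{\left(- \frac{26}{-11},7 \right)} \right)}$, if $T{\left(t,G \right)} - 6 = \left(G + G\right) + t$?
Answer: $\frac{62807497}{3791700} \approx 16.564$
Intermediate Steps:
$T{\left(t,G \right)} = 6 + t + 2 G$ ($T{\left(t,G \right)} = 6 + \left(\left(G + G\right) + t\right) = 6 + \left(2 G + t\right) = 6 + \left(t + 2 G\right) = 6 + t + 2 G$)
$c{\left(u \right)} = -6 + u$ ($c{\left(u \right)} = u - 6 = -6 + u$)
$\frac{-133600 + 64373}{-125471 - 219229} + c{\left(T{\left(- \frac{26}{-11},7 \right)} \right)} = \frac{-133600 + 64373}{-125471 - 219229} + \left(-6 + \left(6 - \frac{26}{-11} + 2 \cdot 7\right)\right) = - \frac{69227}{-344700} + \left(-6 + \left(6 - - \frac{26}{11} + 14\right)\right) = \left(-69227\right) \left(- \frac{1}{344700}\right) + \left(-6 + \left(6 + \frac{26}{11} + 14\right)\right) = \frac{69227}{344700} + \left(-6 + \frac{246}{11}\right) = \frac{69227}{344700} + \frac{180}{11} = \frac{62807497}{3791700}$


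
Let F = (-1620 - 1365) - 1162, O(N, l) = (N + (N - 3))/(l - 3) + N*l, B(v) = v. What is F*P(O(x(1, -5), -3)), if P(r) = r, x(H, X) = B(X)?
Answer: -427141/6 ≈ -71190.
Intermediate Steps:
x(H, X) = X
O(N, l) = N*l + (-3 + 2*N)/(-3 + l) (O(N, l) = (N + (-3 + N))/(-3 + l) + N*l = (-3 + 2*N)/(-3 + l) + N*l = N*l + (-3 + 2*N)/(-3 + l))
F = -4147 (F = -2985 - 1162 = -4147)
F*P(O(x(1, -5), -3)) = -4147*(-3 + 2*(-5) - 5*(-3)**2 - 3*(-5)*(-3))/(-3 - 3) = -4147*(-3 - 10 - 5*9 - 45)/(-6) = -(-4147)*(-3 - 10 - 45 - 45)/6 = -(-4147)*(-103)/6 = -4147*103/6 = -427141/6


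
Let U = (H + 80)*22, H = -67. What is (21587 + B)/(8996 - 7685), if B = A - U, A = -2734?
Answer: 6189/437 ≈ 14.162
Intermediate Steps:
U = 286 (U = (-67 + 80)*22 = 13*22 = 286)
B = -3020 (B = -2734 - 1*286 = -2734 - 286 = -3020)
(21587 + B)/(8996 - 7685) = (21587 - 3020)/(8996 - 7685) = 18567/1311 = 18567*(1/1311) = 6189/437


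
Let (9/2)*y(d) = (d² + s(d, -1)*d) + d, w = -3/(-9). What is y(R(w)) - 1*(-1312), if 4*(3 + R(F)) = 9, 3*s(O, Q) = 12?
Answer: 31471/24 ≈ 1311.3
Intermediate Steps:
s(O, Q) = 4 (s(O, Q) = (⅓)*12 = 4)
w = ⅓ (w = -3*(-⅑) = ⅓ ≈ 0.33333)
R(F) = -¾ (R(F) = -3 + (¼)*9 = -3 + 9/4 = -¾)
y(d) = 2*d²/9 + 10*d/9 (y(d) = 2*((d² + 4*d) + d)/9 = 2*(d² + 5*d)/9 = 2*d²/9 + 10*d/9)
y(R(w)) - 1*(-1312) = (2/9)*(-¾)*(5 - ¾) - 1*(-1312) = (2/9)*(-¾)*(17/4) + 1312 = -17/24 + 1312 = 31471/24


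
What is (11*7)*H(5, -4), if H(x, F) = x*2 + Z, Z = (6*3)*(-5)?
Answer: -6160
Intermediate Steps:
Z = -90 (Z = 18*(-5) = -90)
H(x, F) = -90 + 2*x (H(x, F) = x*2 - 90 = 2*x - 90 = -90 + 2*x)
(11*7)*H(5, -4) = (11*7)*(-90 + 2*5) = 77*(-90 + 10) = 77*(-80) = -6160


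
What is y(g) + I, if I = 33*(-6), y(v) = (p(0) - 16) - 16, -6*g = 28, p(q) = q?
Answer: -230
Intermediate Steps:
g = -14/3 (g = -1/6*28 = -14/3 ≈ -4.6667)
y(v) = -32 (y(v) = (0 - 16) - 16 = -16 - 16 = -32)
I = -198
y(g) + I = -32 - 198 = -230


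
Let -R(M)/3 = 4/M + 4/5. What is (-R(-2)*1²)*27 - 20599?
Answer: -103481/5 ≈ -20696.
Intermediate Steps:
R(M) = -12/5 - 12/M (R(M) = -3*(4/M + 4/5) = -3*(4/M + 4*(⅕)) = -3*(4/M + ⅘) = -3*(⅘ + 4/M) = -12/5 - 12/M)
(-R(-2)*1²)*27 - 20599 = (-(-12/5 - 12/(-2))*1²)*27 - 20599 = (-(-12/5 - 12*(-½))*1)*27 - 20599 = (-(-12/5 + 6)*1)*27 - 20599 = (-1*18/5*1)*27 - 20599 = -18/5*1*27 - 20599 = -18/5*27 - 20599 = -486/5 - 20599 = -103481/5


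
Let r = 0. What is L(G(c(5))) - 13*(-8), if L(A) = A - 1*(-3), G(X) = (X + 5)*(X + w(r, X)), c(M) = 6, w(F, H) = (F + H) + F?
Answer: 239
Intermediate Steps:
w(F, H) = H + 2*F
G(X) = 2*X*(5 + X) (G(X) = (X + 5)*(X + (X + 2*0)) = (5 + X)*(X + (X + 0)) = (5 + X)*(X + X) = (5 + X)*(2*X) = 2*X*(5 + X))
L(A) = 3 + A (L(A) = A + 3 = 3 + A)
L(G(c(5))) - 13*(-8) = (3 + 2*6*(5 + 6)) - 13*(-8) = (3 + 2*6*11) + 104 = (3 + 132) + 104 = 135 + 104 = 239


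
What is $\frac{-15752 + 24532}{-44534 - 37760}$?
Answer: $- \frac{4390}{41147} \approx -0.10669$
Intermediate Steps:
$\frac{-15752 + 24532}{-44534 - 37760} = \frac{8780}{-82294} = 8780 \left(- \frac{1}{82294}\right) = - \frac{4390}{41147}$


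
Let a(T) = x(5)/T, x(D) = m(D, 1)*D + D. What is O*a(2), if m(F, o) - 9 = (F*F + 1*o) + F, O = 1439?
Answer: 294995/2 ≈ 1.4750e+5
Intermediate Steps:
m(F, o) = 9 + F + o + F**2 (m(F, o) = 9 + ((F*F + 1*o) + F) = 9 + ((F**2 + o) + F) = 9 + ((o + F**2) + F) = 9 + (F + o + F**2) = 9 + F + o + F**2)
x(D) = D + D*(10 + D + D**2) (x(D) = (9 + D + 1 + D**2)*D + D = (10 + D + D**2)*D + D = D*(10 + D + D**2) + D = D + D*(10 + D + D**2))
a(T) = 205/T (a(T) = (5*(11 + 5 + 5**2))/T = (5*(11 + 5 + 25))/T = (5*41)/T = 205/T)
O*a(2) = 1439*(205/2) = 294995/2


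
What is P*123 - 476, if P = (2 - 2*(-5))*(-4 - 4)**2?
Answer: 93988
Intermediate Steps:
P = 768 (P = (2 + 10)*(-8)**2 = 12*64 = 768)
P*123 - 476 = 768*123 - 476 = 94464 - 476 = 93988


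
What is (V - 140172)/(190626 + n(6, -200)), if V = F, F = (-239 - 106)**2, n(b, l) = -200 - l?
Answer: -7049/63542 ≈ -0.11093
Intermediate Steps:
F = 119025 (F = (-345)**2 = 119025)
V = 119025
(V - 140172)/(190626 + n(6, -200)) = (119025 - 140172)/(190626 + (-200 - 1*(-200))) = -21147/(190626 + (-200 + 200)) = -21147/(190626 + 0) = -21147/190626 = -21147*1/190626 = -7049/63542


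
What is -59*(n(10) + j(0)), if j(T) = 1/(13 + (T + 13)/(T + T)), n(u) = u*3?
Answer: -1770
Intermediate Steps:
n(u) = 3*u
j(T) = 1/(13 + (13 + T)/(2*T)) (j(T) = 1/(13 + (13 + T)/((2*T))) = 1/(13 + (13 + T)*(1/(2*T))) = 1/(13 + (13 + T)/(2*T)))
-59*(n(10) + j(0)) = -59*(3*10 + 2*0/(13 + 27*0)) = -59*(30 + 2*0/(13 + 0)) = -59*(30 + 2*0/13) = -59*(30 + 2*0*(1/13)) = -59*(30 + 0) = -59*30 = -1770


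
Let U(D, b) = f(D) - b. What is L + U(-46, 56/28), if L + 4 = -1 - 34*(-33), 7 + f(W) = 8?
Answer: 1116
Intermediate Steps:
f(W) = 1 (f(W) = -7 + 8 = 1)
L = 1117 (L = -4 + (-1 - 34*(-33)) = -4 + (-1 + 1122) = -4 + 1121 = 1117)
U(D, b) = 1 - b
L + U(-46, 56/28) = 1117 + (1 - 56/28) = 1117 + (1 - 1*2) = 1117 + (1 - 2) = 1117 - 1 = 1116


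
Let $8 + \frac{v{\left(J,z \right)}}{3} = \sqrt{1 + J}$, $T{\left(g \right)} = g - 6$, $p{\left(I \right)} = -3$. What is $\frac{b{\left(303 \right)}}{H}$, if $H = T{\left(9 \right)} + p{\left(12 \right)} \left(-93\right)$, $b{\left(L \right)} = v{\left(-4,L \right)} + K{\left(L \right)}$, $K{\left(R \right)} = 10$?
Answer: $- \frac{7}{141} + \frac{i \sqrt{3}}{94} \approx -0.049645 + 0.018426 i$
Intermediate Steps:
$T{\left(g \right)} = -6 + g$
$v{\left(J,z \right)} = -24 + 3 \sqrt{1 + J}$
$b{\left(L \right)} = -14 + 3 i \sqrt{3}$ ($b{\left(L \right)} = \left(-24 + 3 \sqrt{1 - 4}\right) + 10 = \left(-24 + 3 \sqrt{-3}\right) + 10 = \left(-24 + 3 i \sqrt{3}\right) + 10 = -14 + 3 i \sqrt{3}$)
$H = 282$ ($H = \left(-6 + 9\right) - -279 = 3 + 279 = 282$)
$\frac{b{\left(303 \right)}}{H} = \frac{-14 + 3 i \sqrt{3}}{282} = \left(-14 + 3 i \sqrt{3}\right) \frac{1}{282} = - \frac{7}{141} + \frac{i \sqrt{3}}{94}$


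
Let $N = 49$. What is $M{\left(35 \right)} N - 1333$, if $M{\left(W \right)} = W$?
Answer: $382$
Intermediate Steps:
$M{\left(35 \right)} N - 1333 = 35 \cdot 49 - 1333 = 1715 - 1333 = 382$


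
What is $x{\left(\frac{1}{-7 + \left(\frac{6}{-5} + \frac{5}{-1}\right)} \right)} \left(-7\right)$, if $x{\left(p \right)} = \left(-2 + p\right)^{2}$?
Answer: $- \frac{131383}{4356} \approx -30.161$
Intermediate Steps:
$x{\left(\frac{1}{-7 + \left(\frac{6}{-5} + \frac{5}{-1}\right)} \right)} \left(-7\right) = \left(-2 + \frac{1}{-7 + \left(\frac{6}{-5} + \frac{5}{-1}\right)}\right)^{2} \left(-7\right) = \left(-2 + \frac{1}{-7 + \left(6 \left(- \frac{1}{5}\right) + 5 \left(-1\right)\right)}\right)^{2} \left(-7\right) = \left(-2 + \frac{1}{-7 - \frac{31}{5}}\right)^{2} \left(-7\right) = \left(-2 + \frac{1}{- \frac{66}{5}}\right)^{2} \left(-7\right) = \left(-2 - \frac{5}{66}\right)^{2} \left(-7\right) = \left(- \frac{137}{66}\right)^{2} \left(-7\right) = \frac{18769}{4356} \left(-7\right) = - \frac{131383}{4356}$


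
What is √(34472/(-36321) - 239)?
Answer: I*√316544452311/36321 ≈ 15.49*I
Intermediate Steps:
√(34472/(-36321) - 239) = √(34472*(-1/36321) - 239) = √(-34472/36321 - 239) = √(-8715191/36321) = I*√316544452311/36321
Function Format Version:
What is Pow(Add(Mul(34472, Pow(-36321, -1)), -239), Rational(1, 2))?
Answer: Mul(Rational(1, 36321), I, Pow(316544452311, Rational(1, 2))) ≈ Mul(15.490, I)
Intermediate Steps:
Pow(Add(Mul(34472, Pow(-36321, -1)), -239), Rational(1, 2)) = Pow(Add(Mul(34472, Rational(-1, 36321)), -239), Rational(1, 2)) = Pow(Add(Rational(-34472, 36321), -239), Rational(1, 2)) = Pow(Rational(-8715191, 36321), Rational(1, 2)) = Mul(Rational(1, 36321), I, Pow(316544452311, Rational(1, 2)))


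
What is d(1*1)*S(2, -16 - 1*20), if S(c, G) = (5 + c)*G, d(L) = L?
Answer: -252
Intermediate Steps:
S(c, G) = G*(5 + c)
d(1*1)*S(2, -16 - 1*20) = (1*1)*((-16 - 1*20)*(5 + 2)) = 1*((-16 - 20)*7) = 1*(-36*7) = 1*(-252) = -252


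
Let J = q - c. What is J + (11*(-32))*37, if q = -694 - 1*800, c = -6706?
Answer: -7812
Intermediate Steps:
q = -1494 (q = -694 - 800 = -1494)
J = 5212 (J = -1494 - 1*(-6706) = -1494 + 6706 = 5212)
J + (11*(-32))*37 = 5212 + (11*(-32))*37 = 5212 - 352*37 = 5212 - 13024 = -7812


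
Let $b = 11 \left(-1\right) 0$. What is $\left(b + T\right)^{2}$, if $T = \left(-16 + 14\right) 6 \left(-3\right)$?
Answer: $1296$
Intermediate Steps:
$T = 36$ ($T = \left(-2\right) \left(-18\right) = 36$)
$b = 0$ ($b = \left(-11\right) 0 = 0$)
$\left(b + T\right)^{2} = \left(0 + 36\right)^{2} = 36^{2} = 1296$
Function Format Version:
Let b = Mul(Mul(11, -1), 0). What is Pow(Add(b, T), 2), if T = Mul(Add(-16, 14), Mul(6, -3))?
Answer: 1296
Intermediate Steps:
T = 36 (T = Mul(-2, -18) = 36)
b = 0 (b = Mul(-11, 0) = 0)
Pow(Add(b, T), 2) = Pow(Add(0, 36), 2) = Pow(36, 2) = 1296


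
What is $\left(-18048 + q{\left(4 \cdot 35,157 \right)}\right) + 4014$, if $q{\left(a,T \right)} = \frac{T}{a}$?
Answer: $- \frac{1964603}{140} \approx -14033.0$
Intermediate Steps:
$\left(-18048 + q{\left(4 \cdot 35,157 \right)}\right) + 4014 = \left(-18048 + \frac{157}{4 \cdot 35}\right) + 4014 = \left(-18048 + \frac{157}{140}\right) + 4014 = - \frac{2526563}{140} + 4014 = - \frac{1964603}{140}$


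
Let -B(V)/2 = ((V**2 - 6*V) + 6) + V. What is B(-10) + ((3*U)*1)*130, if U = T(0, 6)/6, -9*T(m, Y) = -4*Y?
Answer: -416/3 ≈ -138.67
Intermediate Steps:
T(m, Y) = 4*Y/9 (T(m, Y) = -(-4)*Y/9 = 4*Y/9)
U = 4/9 (U = ((4/9)*6)/6 = (8/3)*(1/6) = 4/9 ≈ 0.44444)
B(V) = -12 - 2*V**2 + 10*V (B(V) = -2*(((V**2 - 6*V) + 6) + V) = -2*((6 + V**2 - 6*V) + V) = -2*(6 + V**2 - 5*V) = -12 - 2*V**2 + 10*V)
B(-10) + ((3*U)*1)*130 = (-12 - 2*(-10)**2 + 10*(-10)) + ((3*(4/9))*1)*130 = (-12 - 2*100 - 100) + ((4/3)*1)*130 = (-12 - 200 - 100) + (4/3)*130 = -312 + 520/3 = -416/3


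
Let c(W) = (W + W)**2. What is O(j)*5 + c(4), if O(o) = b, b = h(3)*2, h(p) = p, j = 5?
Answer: 94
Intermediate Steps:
b = 6 (b = 3*2 = 6)
c(W) = 4*W**2 (c(W) = (2*W)**2 = 4*W**2)
O(o) = 6
O(j)*5 + c(4) = 6*5 + 4*4**2 = 30 + 4*16 = 30 + 64 = 94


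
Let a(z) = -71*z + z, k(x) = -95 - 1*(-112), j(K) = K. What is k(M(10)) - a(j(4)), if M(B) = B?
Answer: 297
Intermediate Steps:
k(x) = 17 (k(x) = -95 + 112 = 17)
a(z) = -70*z
k(M(10)) - a(j(4)) = 17 - (-70)*4 = 17 - 1*(-280) = 17 + 280 = 297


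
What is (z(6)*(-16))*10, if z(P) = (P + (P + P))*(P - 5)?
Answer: -2880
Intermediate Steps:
z(P) = 3*P*(-5 + P) (z(P) = (P + 2*P)*(-5 + P) = (3*P)*(-5 + P) = 3*P*(-5 + P))
(z(6)*(-16))*10 = ((3*6*(-5 + 6))*(-16))*10 = ((3*6*1)*(-16))*10 = (18*(-16))*10 = -288*10 = -2880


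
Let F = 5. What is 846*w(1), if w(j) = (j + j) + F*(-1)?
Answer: -2538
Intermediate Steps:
w(j) = -5 + 2*j (w(j) = (j + j) + 5*(-1) = 2*j - 5 = -5 + 2*j)
846*w(1) = 846*(-5 + 2*1) = 846*(-5 + 2) = 846*(-3) = -2538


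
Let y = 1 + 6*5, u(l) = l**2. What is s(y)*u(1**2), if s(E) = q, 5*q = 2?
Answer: 2/5 ≈ 0.40000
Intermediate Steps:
q = 2/5 (q = (1/5)*2 = 2/5 ≈ 0.40000)
y = 31 (y = 1 + 30 = 31)
s(E) = 2/5
s(y)*u(1**2) = 2*(1**2)**2/5 = (2/5)*1**2 = (2/5)*1 = 2/5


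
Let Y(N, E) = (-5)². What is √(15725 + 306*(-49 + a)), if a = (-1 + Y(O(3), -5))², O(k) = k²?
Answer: √176987 ≈ 420.70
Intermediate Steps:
Y(N, E) = 25
a = 576 (a = (-1 + 25)² = 24² = 576)
√(15725 + 306*(-49 + a)) = √(15725 + 306*(-49 + 576)) = √(15725 + 306*527) = √(15725 + 161262) = √176987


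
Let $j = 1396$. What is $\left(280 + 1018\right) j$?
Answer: $1812008$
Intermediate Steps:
$\left(280 + 1018\right) j = \left(280 + 1018\right) 1396 = 1298 \cdot 1396 = 1812008$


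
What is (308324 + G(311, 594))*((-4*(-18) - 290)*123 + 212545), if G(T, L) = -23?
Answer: 57261053031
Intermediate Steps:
(308324 + G(311, 594))*((-4*(-18) - 290)*123 + 212545) = (308324 - 23)*((-4*(-18) - 290)*123 + 212545) = 308301*((72 - 290)*123 + 212545) = 308301*(-218*123 + 212545) = 308301*(-26814 + 212545) = 308301*185731 = 57261053031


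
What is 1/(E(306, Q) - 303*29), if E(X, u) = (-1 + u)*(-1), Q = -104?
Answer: -1/8682 ≈ -0.00011518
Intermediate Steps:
E(X, u) = 1 - u
1/(E(306, Q) - 303*29) = 1/((1 - 1*(-104)) - 303*29) = 1/((1 + 104) - 8787) = 1/(105 - 8787) = 1/(-8682) = -1/8682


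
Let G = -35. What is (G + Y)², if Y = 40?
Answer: 25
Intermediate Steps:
(G + Y)² = (-35 + 40)² = 5² = 25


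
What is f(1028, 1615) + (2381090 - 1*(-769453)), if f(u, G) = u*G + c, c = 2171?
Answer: 4812934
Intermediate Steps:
f(u, G) = 2171 + G*u (f(u, G) = u*G + 2171 = G*u + 2171 = 2171 + G*u)
f(1028, 1615) + (2381090 - 1*(-769453)) = (2171 + 1615*1028) + (2381090 - 1*(-769453)) = (2171 + 1660220) + (2381090 + 769453) = 1662391 + 3150543 = 4812934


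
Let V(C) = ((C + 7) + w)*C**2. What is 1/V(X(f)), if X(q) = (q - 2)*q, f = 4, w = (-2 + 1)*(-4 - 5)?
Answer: 1/1536 ≈ 0.00065104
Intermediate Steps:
w = 9 (w = -1*(-9) = 9)
X(q) = q*(-2 + q) (X(q) = (-2 + q)*q = q*(-2 + q))
V(C) = C**2*(16 + C) (V(C) = ((C + 7) + 9)*C**2 = ((7 + C) + 9)*C**2 = (16 + C)*C**2 = C**2*(16 + C))
1/V(X(f)) = 1/((4*(-2 + 4))**2*(16 + 4*(-2 + 4))) = 1/((4*2)**2*(16 + 4*2)) = 1/(8**2*(16 + 8)) = 1/(64*24) = 1/1536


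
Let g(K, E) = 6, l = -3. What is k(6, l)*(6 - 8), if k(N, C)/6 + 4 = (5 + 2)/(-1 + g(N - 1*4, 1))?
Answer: 156/5 ≈ 31.200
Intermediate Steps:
k(N, C) = -78/5 (k(N, C) = -24 + 6*((5 + 2)/(-1 + 6)) = -24 + 6*(7/5) = -24 + 42/5 = -78/5)
k(6, l)*(6 - 8) = -78*(6 - 8)/5 = -78/5*(-2) = 156/5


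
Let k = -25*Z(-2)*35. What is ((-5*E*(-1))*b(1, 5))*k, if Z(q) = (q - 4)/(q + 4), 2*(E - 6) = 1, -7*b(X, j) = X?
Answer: -24375/2 ≈ -12188.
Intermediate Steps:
b(X, j) = -X/7
E = 13/2 (E = 6 + (1/2)*1 = 6 + 1/2 = 13/2 ≈ 6.5000)
Z(q) = (-4 + q)/(4 + q)
k = 2625 (k = -25*(-4 - 2)/(4 - 2)*35 = -25*(-6)/2*35 = -25*(-3)*35 = 75*35 = 2625)
((-5*E*(-1))*b(1, 5))*k = ((-5*13/2*(-1))*(-1/7*1))*2625 = (-65/2*(-1)*(-1/7))*2625 = ((65/2)*(-1/7))*2625 = -65/14*2625 = -24375/2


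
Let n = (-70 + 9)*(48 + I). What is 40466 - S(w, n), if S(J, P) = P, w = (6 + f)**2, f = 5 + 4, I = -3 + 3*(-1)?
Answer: 43028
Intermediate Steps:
I = -6 (I = -3 - 3 = -6)
f = 9
w = 225 (w = (6 + 9)**2 = 15**2 = 225)
n = -2562 (n = (-70 + 9)*(48 - 6) = -61*42 = -2562)
40466 - S(w, n) = 40466 - 1*(-2562) = 40466 + 2562 = 43028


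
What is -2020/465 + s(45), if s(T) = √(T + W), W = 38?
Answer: -404/93 + √83 ≈ 4.7663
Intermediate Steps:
s(T) = √(38 + T) (s(T) = √(T + 38) = √(38 + T))
-2020/465 + s(45) = -2020/465 + √(38 + 45) = -2020*1/465 + √83 = -404/93 + √83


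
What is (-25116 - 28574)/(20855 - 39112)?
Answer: 53690/18257 ≈ 2.9408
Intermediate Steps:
(-25116 - 28574)/(20855 - 39112) = -53690/(-18257) = -53690*(-1/18257) = 53690/18257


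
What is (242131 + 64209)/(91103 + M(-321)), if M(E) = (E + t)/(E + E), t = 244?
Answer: 3710760/1103551 ≈ 3.3626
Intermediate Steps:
M(E) = (244 + E)/(2*E) (M(E) = (E + 244)/(E + E) = (244 + E)/((2*E)) = (244 + E)*(1/(2*E)) = (244 + E)/(2*E))
(242131 + 64209)/(91103 + M(-321)) = (242131 + 64209)/(91103 + (½)*(244 - 321)/(-321)) = 306340/(91103 + (½)*(-1/321)*(-77)) = 306340/(91103 + 77/642) = 306340/(58488203/642) = 306340*(642/58488203) = 3710760/1103551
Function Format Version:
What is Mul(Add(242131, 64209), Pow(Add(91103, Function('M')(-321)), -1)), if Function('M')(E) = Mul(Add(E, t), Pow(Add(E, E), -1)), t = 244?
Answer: Rational(3710760, 1103551) ≈ 3.3626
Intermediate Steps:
Function('M')(E) = Mul(Rational(1, 2), Pow(E, -1), Add(244, E)) (Function('M')(E) = Mul(Add(E, 244), Pow(Add(E, E), -1)) = Mul(Add(244, E), Pow(Mul(2, E), -1)) = Mul(Add(244, E), Mul(Rational(1, 2), Pow(E, -1))) = Mul(Rational(1, 2), Pow(E, -1), Add(244, E)))
Mul(Add(242131, 64209), Pow(Add(91103, Function('M')(-321)), -1)) = Mul(Add(242131, 64209), Pow(Add(91103, Mul(Rational(1, 2), Pow(-321, -1), Add(244, -321))), -1)) = Mul(306340, Pow(Add(91103, Mul(Rational(1, 2), Rational(-1, 321), -77)), -1)) = Mul(306340, Pow(Add(91103, Rational(77, 642)), -1)) = Mul(306340, Pow(Rational(58488203, 642), -1)) = Mul(306340, Rational(642, 58488203)) = Rational(3710760, 1103551)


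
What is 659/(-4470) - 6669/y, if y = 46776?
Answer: -10105969/34848120 ≈ -0.29000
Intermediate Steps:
659/(-4470) - 6669/y = 659/(-4470) - 6669/46776 = 659*(-1/4470) - 6669*1/46776 = -659/4470 - 2223/15592 = -10105969/34848120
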